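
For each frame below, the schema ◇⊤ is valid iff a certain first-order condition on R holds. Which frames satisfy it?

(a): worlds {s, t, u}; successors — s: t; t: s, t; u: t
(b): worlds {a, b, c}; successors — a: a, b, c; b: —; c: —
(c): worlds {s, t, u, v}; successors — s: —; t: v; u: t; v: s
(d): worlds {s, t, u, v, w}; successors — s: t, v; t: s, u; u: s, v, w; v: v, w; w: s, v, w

(a), (d)

Frame correspondent (Sahlqvist): ∀x ∃y Rxy — i.e. seriality.
(a): ✓.
(b): fails — world b has no successor.
(c): fails — world s has no successor.
(d): ✓.
Valid on: (a), (d).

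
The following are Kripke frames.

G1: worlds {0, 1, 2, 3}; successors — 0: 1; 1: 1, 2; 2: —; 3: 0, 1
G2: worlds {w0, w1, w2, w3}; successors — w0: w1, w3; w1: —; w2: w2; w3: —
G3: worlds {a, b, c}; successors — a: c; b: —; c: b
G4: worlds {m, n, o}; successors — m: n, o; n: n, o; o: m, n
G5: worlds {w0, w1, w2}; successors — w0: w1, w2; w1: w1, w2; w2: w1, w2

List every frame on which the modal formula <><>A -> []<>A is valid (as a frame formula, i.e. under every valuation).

Frame correspondent (Sahlqvist): forall x forall y forall z ((x R^2 y & xRz) -> exists w (y = w & zRw)) — i.e. a generalized confluence (Geach) condition.
G1: fails — 1R²1, 1R2 but no w with 1=w and 2Rw.
G2: satisfies the condition.
G3: satisfies the condition.
G4: fails — mR²m, mRn but no w with m=w and nRw.
G5: satisfies the condition.

G2, G3, G5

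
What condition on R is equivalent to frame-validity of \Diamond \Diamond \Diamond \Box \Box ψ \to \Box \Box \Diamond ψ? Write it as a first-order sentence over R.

This is a Sahlqvist (Geach-type) schema ◇^3□^2ψ → □^2◇^1ψ.
First-order correspondent: \forall x \forall y \forall z ((x R^3 y \wedge x R^2 z) \to \exists w (y R^2 w \wedge zRw)).

\forall x \forall y \forall z ((x R^3 y \wedge x R^2 z) \to \exists w (y R^2 w \wedge zRw))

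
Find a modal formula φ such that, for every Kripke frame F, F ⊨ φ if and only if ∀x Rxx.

A defining formula is □ψ → ψ (the T axiom).

□ψ → ψ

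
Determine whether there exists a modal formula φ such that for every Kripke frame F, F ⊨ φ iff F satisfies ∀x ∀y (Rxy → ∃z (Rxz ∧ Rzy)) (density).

This is a Sahlqvist condition; the C4 axiom □□p → □p defines it.
Suppose □□p→□p is valid. Take Rxy and set V(p)={w : xR²w}. Then □□p at x, so □p at x, so p at y, i.e. ∃z(Rxz∧Rzy).

Yes, by □□p → □p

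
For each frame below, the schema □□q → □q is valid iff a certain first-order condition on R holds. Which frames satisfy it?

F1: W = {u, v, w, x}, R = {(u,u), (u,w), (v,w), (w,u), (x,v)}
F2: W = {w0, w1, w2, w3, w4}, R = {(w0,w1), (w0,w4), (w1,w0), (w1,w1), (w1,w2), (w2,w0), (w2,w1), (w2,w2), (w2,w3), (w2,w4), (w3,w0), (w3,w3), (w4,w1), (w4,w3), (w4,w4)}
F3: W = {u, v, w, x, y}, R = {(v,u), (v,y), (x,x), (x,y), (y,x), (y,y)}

F2

The schema corresponds to density: ∀x ∀y (Rxy → ∃z (Rxz ∧ Rzy)).
F1: fails — Rvw but no z with Rvz and Rzw.
F2: satisfies the condition.
F3: fails — Rvu but no z with Rvz and Rzu.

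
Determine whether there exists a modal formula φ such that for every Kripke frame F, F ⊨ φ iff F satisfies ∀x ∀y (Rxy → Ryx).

Yes: it is symmetry, defined by the B schema q → □◇q.

Yes, by q → □◇q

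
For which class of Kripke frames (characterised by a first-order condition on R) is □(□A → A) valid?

This schema is the T□ axiom.
It corresponds to shift-reflexivity: ∀x ∀y (Rxy → Ryy).

Shift-reflexivity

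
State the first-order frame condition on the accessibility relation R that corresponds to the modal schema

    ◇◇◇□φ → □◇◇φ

This is a Sahlqvist (Geach-type) schema ◇^3□^1φ → □^1◇^2φ.
First-order correspondent: ∀x ∀y ∀z ((xR³y ∧ xRz) → ∃w (yRw ∧ zR²w)).

∀x ∀y ∀z ((xR³y ∧ xRz) → ∃w (yRw ∧ zR²w))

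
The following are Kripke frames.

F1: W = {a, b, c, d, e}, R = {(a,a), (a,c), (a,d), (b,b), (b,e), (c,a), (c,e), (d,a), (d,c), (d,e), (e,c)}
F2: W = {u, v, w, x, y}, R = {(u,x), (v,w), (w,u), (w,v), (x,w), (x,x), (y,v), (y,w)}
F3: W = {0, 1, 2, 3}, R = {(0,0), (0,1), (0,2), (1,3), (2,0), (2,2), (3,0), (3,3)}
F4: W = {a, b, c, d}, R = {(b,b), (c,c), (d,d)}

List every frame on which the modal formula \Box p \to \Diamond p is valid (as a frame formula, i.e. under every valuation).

F1, F2, F3

The schema corresponds to seriality: \forall x \exists y Rxy.
F1: holds.
F2: holds.
F3: holds.
F4: fails — world a has no successor.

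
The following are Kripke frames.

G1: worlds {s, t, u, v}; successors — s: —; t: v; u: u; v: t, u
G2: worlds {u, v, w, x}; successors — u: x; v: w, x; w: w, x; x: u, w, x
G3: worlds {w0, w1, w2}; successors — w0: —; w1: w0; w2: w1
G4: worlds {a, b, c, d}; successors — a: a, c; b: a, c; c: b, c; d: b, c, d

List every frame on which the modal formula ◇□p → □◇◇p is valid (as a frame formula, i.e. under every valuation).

The schema corresponds to a generalized confluence (Geach) condition: ∀x ∀y ∀z ((xRy ∧ xRz) → ∃w (yRw ∧ zR²w)).
G1: fails — vRt, vRt but no w with tRw and tR²w.
G2: satisfies the condition.
G3: fails — w1Rw0, w1Rw0 but no w with w0Rw and w0R²w.
G4: satisfies the condition.
Valid on: G2, G4.

G2, G4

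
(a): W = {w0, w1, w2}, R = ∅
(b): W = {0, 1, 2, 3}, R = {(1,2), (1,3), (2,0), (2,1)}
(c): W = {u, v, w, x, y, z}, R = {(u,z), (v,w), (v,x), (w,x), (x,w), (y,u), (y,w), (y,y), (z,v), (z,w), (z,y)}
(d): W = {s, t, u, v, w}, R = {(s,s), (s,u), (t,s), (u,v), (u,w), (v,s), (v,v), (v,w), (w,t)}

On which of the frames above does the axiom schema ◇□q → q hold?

Frame correspondent (Sahlqvist): ∀x ∀y (Rxy → Ryx) — i.e. symmetry.
(a): satisfies the condition.
(b): fails — R20 but not R02.
(c): fails — Ruz but not Rzu.
(d): fails — Ruv but not Rvu.

(a)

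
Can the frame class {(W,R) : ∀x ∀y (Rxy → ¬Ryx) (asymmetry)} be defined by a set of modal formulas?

Not modally definable

If a class were modally definable it would be closed under surjective bounded morphisms (Goldblatt–Thomason).
The 3-cycle (worlds 0,1,2 with 0→1→2→0) is asymmetric. Mapping every world to a single reflexive point • is a surjective bounded morphism, and the reflexive point is not asymmetric (R•• but asymmetry requires ¬R••).
So no modal formula (or set of formulas) defines exactly the asymmetric frames.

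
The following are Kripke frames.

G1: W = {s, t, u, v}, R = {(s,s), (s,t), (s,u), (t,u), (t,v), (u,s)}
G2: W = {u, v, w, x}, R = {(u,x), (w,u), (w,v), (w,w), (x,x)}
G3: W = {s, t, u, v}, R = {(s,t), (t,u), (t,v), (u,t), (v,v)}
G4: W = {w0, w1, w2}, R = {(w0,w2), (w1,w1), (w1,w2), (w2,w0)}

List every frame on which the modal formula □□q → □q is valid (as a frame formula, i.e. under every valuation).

G2

The schema corresponds to density: ∀x ∀y (Rxy → ∃z (Rxz ∧ Rzy)).
G1: fails — Rtv but no z with Rtz and Rzv.
G2: satisfies the condition.
G3: fails — Rut but no z with Ruz and Rzt.
G4: fails — Rw0w2 but no z with Rw0z and Rzw2.
Valid on: G2.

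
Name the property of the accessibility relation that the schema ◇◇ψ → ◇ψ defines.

This is a form of the 4 axiom.
Its frame correspondent is transitivity — ∀x ∀y ∀z (Rxy ∧ Ryz → Rxz).

transitivity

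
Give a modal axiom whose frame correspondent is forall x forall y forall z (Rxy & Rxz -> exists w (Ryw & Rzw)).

A defining formula is ◇□ψ → □◇ψ (the .2 axiom).
Suppose ◇□ψ→□◇ψ is valid. Take Rxy, Rxz and set V(ψ)={w : Ryw}. Then □ψ at y so ◇□ψ at x, so □◇ψ at x, so ◇ψ at z, giving w with Rzw and Ryw.

◇□ψ → □◇ψ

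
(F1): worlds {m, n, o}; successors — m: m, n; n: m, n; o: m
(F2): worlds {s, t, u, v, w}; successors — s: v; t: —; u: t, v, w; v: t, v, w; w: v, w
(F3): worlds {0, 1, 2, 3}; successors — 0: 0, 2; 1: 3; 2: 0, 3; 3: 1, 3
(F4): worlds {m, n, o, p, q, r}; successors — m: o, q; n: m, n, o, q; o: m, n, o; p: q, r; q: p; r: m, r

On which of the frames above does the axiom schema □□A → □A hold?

(F1), (F2), (F3)

The schema corresponds to density: ∀x ∀y (Rxy → ∃z (Rxz ∧ Rzy)).
(F1): ✓.
(F2): ✓.
(F3): ✓.
(F4): fails — Rqp but no z with Rqz and Rzp.
Valid on: (F1), (F2), (F3).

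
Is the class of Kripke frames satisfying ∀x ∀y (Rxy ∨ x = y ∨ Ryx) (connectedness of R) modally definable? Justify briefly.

Not modally definable

Any modally definable frame class is closed under disjoint unions.
Take 2 disjoint single-world reflexive frames: each is trivially connected, but their disjoint union has 2 worlds with no edge between distinct components, so it is not connected.
Hence connectedness of R is not modally definable.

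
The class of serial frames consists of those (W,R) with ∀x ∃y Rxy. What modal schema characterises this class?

□ψ → ◇ψ

A defining formula is □ψ → ◇ψ (the D axiom).
Suppose □ψ→◇ψ is valid. At any x set V(ψ)=W. Then □ψ at x, so ◇ψ at x, so x has a successor.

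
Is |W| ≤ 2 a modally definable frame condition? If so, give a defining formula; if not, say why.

No — not modally definable

Modal frame validity is preserved under disjoint unions.
Any modal formula valid on each of 3 disjoint one-world frames is valid on their disjoint union (validity is preserved under disjoint unions). Each one-world frame has |W|=1≤2, but the union has |W|=3.
Hence having at most 2 worlds is not modally definable.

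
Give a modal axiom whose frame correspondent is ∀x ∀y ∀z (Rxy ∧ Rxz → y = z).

The condition is partial functionality. The CD schema ◇s → □s defines it.
Suppose ◇s→□s is valid. Take Rxy, Rxz and set V(s)={y}. Then ◇s at x, so □s at x, so s at z, i.e. z=y.

◇s → □s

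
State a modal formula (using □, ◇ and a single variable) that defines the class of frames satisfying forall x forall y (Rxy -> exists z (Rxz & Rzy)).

The condition is density. The C4 schema □□r → □r defines it.
Suppose □□r→□r is valid. Take Rxy and set V(r)={w : xR²w}. Then □□r at x, so □r at x, so r at y, i.e. ∃z(Rxz∧Rzy).

□□r → □r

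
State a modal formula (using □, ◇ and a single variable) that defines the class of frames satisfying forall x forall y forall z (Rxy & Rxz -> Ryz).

A defining formula is ◇q → □◇q (the 5 axiom).
Suppose ◇q→□◇q is valid. Take Rxy, Rxz and set V(q)={y}. Then ◇q at x, so □◇q at x, so ◇q at z, so some w with Rzw has q; w=y, i.e. Rzy. By symmetry of the argument, Ryz.

◇q → □◇q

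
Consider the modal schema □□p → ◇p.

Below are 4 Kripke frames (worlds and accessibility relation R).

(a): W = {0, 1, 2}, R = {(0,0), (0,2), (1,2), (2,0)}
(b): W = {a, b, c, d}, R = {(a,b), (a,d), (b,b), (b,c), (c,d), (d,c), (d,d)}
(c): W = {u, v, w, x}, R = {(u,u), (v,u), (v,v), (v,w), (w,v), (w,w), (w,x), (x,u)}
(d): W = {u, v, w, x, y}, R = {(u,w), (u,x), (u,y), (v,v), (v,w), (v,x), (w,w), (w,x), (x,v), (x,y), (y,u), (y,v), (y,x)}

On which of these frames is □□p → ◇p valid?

Frame correspondent (Sahlqvist): ∀x ∃w (xR²w ∧ xRw) — i.e. a generalized confluence (Geach) condition.
(a): fails — at 1 but no w with 1R²w and 1Rw.
(b): satisfies the condition.
(c): satisfies the condition.
(d): satisfies the condition.
Valid on: (b), (c), (d).

(b), (c), (d)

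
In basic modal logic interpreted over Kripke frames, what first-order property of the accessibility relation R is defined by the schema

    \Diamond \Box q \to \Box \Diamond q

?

convergence: \forall x \forall y \forall z (Rxy \wedge Rxz \to \exists w (Ryw \wedge Rzw))

Suppose ◇□q→□◇q is valid. Take Rxy, Rxz and set V(q)={w : Ryw}. Then □q at y so ◇□q at x, so □◇q at x, so ◇q at z, giving w with Rzw and Ryw.
Conversely, any frame satisfying \forall x \forall y \forall z (Rxy \wedge Rxz \to \exists w (Ryw \wedge Rzw)) validates the schema.
So the correspondent is convergence.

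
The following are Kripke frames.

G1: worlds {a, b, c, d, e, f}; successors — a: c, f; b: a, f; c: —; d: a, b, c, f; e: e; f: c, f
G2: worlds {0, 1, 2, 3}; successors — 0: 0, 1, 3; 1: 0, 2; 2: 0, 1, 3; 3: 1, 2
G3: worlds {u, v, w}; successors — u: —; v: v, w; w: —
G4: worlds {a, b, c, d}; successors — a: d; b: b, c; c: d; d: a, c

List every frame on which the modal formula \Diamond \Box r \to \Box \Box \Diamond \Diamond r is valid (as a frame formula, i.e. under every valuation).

This is the axiom for a generalized confluence (Geach) condition; its first-order frame correspondent is \forall x \forall y \forall z ((xRy \wedge x R^2 z) \to \exists w (yRw \wedge z R^2 w)).
G1: fails — aRc, aR²c but no w with cRw and cR²w.
G2: holds.
G3: fails — vRv, vR²w but no t with vRt and wR²t.
G4: fails — bRb, bR²d but no w with bRw and dR²w.

G2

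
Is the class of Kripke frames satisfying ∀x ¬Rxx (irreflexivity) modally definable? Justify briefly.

Modal frame validity is preserved under surjective bounded morphisms.
The 4-cycle (worlds w0,w1,w2,w3 with w0→w1→w2→w3→w0) is irreflexive, and the map sending every world to a single reflexive point • is a surjective bounded morphism (forth: every edge maps to (•,•); back: every world has a successor). So any modal formula valid on the 4-cycle is also valid on the reflexive point, which is not irreflexive.
Hence irreflexivity is not modally definable.

No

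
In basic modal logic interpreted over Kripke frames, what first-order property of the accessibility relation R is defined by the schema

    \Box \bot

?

Emptiness of R

□⊥ is valid iff no world has any successor (otherwise □⊥ fails at any world with one).
The converse is a direct semantic check.
Frame condition: \forall x \forall y \neg Rxy.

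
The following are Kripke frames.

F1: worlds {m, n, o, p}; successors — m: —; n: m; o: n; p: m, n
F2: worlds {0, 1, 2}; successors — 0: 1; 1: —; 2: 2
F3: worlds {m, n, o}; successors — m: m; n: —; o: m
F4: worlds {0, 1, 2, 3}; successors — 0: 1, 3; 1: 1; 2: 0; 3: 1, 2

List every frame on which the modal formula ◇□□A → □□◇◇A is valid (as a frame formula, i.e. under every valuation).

F2, F3, F4

This is the axiom for a generalized confluence (Geach) condition; its first-order frame correspondent is ∀x ∀y ∀z ((xRy ∧ xR²z) → ∃w (yR²w ∧ zR²w)).
F1: fails — oRn, oR²m but no w with nR²w and mR²w.
F2: condition met.
F3: condition met.
F4: condition met.
Valid on: F2, F3, F4.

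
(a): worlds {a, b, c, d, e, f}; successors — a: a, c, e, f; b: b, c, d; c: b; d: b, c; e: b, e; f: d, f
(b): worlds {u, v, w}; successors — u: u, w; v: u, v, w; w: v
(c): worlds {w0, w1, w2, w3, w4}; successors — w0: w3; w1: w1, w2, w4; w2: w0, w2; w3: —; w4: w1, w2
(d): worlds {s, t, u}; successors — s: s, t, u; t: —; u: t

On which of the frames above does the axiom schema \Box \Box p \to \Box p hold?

The schema corresponds to density: \forall x \forall y (Rxy \to \exists z (Rxz \wedge Rzy)).
(a): ✓.
(b): ✓.
(c): fails — Rw0w3 but no z with Rw0z and Rzw3.
(d): fails — Rut but no z with Ruz and Rzt.

(a), (b)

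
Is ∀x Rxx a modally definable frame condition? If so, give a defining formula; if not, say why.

The condition is reflexivity. A defining modal formula is □p → p.
Suppose □p→p is valid. At any x set V(p)={w : Rxw}. Then □p holds at x, so p holds at x, i.e. Rxx.

Yes, by □p → p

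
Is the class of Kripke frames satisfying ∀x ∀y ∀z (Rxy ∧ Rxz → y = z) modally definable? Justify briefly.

This is a Sahlqvist condition; the CD axiom ◇r → □r defines it.
Suppose ◇r→□r is valid. Take Rxy, Rxz and set V(r)={y}. Then ◇r at x, so □r at x, so r at z, i.e. z=y.

Yes — defined by ◇r → □r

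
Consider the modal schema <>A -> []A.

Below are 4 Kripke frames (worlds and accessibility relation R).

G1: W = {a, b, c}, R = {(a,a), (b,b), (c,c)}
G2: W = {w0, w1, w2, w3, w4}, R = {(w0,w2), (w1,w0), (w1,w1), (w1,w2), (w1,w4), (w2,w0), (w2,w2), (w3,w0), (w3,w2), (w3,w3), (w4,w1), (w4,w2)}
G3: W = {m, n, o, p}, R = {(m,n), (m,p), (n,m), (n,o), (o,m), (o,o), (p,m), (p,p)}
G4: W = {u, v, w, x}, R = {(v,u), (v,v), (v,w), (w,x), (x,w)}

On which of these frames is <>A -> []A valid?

G1

The schema corresponds to partial functionality: forall x forall y forall z (Rxy & Rxz -> y = z).
G1: condition met.
G2: fails — w1 sees both w0 and w1.
G3: fails — m sees both n and p.
G4: fails — v sees both u and v.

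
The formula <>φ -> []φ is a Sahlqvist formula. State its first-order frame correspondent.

partial functionality: forall x forall y forall z (Rxy & Rxz -> y = z)

Suppose ◇φ→□φ is valid. Take Rxy, Rxz and set V(φ)={y}. Then ◇φ at x, so □φ at x, so φ at z, i.e. z=y.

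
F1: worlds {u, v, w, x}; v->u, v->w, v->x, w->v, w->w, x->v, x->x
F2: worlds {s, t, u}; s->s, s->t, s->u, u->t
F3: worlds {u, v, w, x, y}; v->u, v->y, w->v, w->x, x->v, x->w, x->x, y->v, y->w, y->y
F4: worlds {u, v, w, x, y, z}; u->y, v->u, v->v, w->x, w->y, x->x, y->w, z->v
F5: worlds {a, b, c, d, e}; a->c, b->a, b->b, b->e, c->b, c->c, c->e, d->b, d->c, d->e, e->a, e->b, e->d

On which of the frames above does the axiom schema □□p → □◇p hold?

Frame correspondent (Sahlqvist): ∀x ∀z (xRz → ∃w (xR²w ∧ zRw)) — i.e. a generalized confluence (Geach) condition.
F1: fails — vRu but no t with vR²t and uRt.
F2: fails — sRt but no w with sR²w and tRw.
F3: fails — vRu but no t with vR²t and uRt.
F4: satisfies the condition.
F5: satisfies the condition.

F4, F5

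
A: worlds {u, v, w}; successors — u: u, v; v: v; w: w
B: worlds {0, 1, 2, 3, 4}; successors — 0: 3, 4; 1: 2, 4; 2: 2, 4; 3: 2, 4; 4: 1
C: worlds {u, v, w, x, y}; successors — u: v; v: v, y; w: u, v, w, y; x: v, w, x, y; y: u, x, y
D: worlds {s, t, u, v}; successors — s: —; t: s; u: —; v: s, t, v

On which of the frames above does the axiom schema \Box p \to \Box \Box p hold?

A, D

The schema corresponds to transitivity: \forall x \forall y \forall z (Rxy \wedge Ryz \to Rxz).
A: holds.
B: fails — R34 and R41 but not R31.
C: fails — Ruv and Rvy but not Ruy.
D: holds.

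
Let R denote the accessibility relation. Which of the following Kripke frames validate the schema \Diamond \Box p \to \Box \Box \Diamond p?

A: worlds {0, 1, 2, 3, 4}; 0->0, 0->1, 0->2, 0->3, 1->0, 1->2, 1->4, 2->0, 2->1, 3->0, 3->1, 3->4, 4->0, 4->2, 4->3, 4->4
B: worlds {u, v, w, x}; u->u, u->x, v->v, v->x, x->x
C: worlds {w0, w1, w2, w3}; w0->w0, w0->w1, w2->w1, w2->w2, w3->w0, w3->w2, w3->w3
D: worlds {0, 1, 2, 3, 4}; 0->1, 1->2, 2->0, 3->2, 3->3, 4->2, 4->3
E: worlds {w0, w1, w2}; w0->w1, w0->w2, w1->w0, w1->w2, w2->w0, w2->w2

A, B, E

The schema corresponds to a generalized confluence (Geach) condition: \forall x \forall y \forall z ((xRy \wedge x R^2 z) \to \exists w (yRw \wedge zRw)).
A: satisfies the condition.
B: satisfies the condition.
C: fails — w0Rw0, w0R²w1 but no w with w0Rw and w1Rw.
D: fails — 0R1, 0R²2 but no w with 1Rw and 2Rw.
E: satisfies the condition.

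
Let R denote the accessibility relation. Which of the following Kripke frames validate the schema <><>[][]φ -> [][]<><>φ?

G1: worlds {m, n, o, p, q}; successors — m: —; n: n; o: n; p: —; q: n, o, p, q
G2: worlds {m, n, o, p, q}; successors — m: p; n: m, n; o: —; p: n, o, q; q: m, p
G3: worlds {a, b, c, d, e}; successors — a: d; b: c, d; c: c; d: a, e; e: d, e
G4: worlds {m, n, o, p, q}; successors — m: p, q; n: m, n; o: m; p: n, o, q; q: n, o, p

Frame correspondent (Sahlqvist): forall x forall y forall z ((x R^2 y & x R^2 z) -> exists w (y R^2 w & z R^2 w)) — i.e. a generalized confluence (Geach) condition.
G1: fails — qR²n, qR²p but no w with nR²w and pR²w.
G2: fails — mR²n, mR²o but no w with nR²w and oR²w.
G3: fails — bR²a, bR²c but no w with aR²w and cR²w.
G4: satisfies the condition.
Valid on: G4.

G4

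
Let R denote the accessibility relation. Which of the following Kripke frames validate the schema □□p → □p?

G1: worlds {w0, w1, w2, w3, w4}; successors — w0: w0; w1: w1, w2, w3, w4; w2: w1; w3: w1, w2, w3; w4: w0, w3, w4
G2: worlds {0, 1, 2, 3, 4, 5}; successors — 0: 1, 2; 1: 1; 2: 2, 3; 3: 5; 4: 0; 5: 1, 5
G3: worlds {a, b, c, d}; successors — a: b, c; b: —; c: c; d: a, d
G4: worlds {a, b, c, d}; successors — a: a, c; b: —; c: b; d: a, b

The schema corresponds to density: ∀x ∀y (Rxy → ∃z (Rxz ∧ Rzy)).
G1: satisfies the condition.
G2: fails — R40 but no z with R4z and Rz0.
G3: fails — Rab but no z with Raz and Rzb.
G4: fails — Rcb but no z with Rcz and Rzb.

G1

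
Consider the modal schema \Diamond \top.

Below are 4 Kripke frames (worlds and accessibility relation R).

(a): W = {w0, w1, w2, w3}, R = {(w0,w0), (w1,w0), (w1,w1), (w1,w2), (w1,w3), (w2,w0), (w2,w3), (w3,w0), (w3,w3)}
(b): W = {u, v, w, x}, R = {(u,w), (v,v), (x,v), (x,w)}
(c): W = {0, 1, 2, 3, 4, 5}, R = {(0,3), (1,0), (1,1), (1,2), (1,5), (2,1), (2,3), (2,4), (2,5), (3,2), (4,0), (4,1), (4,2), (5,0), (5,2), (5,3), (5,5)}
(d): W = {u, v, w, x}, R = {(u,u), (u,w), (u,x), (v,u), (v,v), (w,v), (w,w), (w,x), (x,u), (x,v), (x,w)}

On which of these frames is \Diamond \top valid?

This is the axiom for seriality; its first-order frame correspondent is \forall x \exists y Rxy.
(a): holds.
(b): fails — world w has no successor.
(c): holds.
(d): holds.
Valid on: (a), (c), (d).

(a), (c), (d)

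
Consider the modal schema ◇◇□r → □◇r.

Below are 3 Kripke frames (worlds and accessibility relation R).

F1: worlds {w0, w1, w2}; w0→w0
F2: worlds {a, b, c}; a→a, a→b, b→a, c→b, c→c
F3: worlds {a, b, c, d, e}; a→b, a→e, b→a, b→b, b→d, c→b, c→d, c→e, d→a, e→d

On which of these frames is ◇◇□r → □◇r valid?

Frame correspondent (Sahlqvist): ∀x ∀y ∀z ((xR²y ∧ xRz) → ∃w (yRw ∧ zRw)) — i.e. a generalized confluence (Geach) condition.
F1: satisfies the condition.
F2: fails — cR²b, cRc but no w with bRw and cRw.
F3: fails — aR²a, aRe but no w with aRw and eRw.
Valid on: F1.

F1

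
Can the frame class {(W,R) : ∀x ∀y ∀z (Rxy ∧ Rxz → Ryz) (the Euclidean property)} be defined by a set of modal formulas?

Yes — defined by ◇r → □◇r

The condition is the Euclidean property. A defining modal formula is ◇r → □◇r.
Suppose ◇r→□◇r is valid. Take Rxy, Rxz and set V(r)={y}. Then ◇r at x, so □◇r at x, so ◇r at z, so some w with Rzw has r; w=y, i.e. Rzy. By symmetry of the argument, Ryz.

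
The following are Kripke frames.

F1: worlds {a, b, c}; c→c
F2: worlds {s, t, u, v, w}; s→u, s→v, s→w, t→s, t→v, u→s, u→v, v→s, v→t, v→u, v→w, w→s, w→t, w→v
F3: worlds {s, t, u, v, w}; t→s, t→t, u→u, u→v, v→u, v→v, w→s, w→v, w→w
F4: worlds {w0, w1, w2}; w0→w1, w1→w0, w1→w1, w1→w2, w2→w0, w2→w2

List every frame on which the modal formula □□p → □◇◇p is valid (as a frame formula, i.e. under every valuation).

F1, F2, F4

The schema corresponds to a generalized confluence (Geach) condition: ∀x ∀z (xRz → ∃w (xR²w ∧ zR²w)).
F1: satisfies the condition.
F2: satisfies the condition.
F3: fails — tRs but no w* with tR²w* and sR²w*.
F4: satisfies the condition.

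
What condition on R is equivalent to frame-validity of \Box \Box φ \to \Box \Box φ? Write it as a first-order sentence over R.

\forall x \forall z (x R^2 z \to \exists w (x R^2 w \wedge z = w))

This is a Sahlqvist (Geach-type) schema ◇^0□^2φ → □^2◇^0φ.
First-order correspondent: \forall x \forall z (x R^2 z \to \exists w (x R^2 w \wedge z = w)).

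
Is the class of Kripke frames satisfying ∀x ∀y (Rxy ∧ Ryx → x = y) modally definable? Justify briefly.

Modal frame validity is preserved under surjective bounded morphisms.
The 6-cycle (worlds w0,w1,w2,w3,w4,w5 with w0→w1→w2→w3→w4→w5→w0) is antisymmetric. Sending even-indexed worlds to • and odd-indexed worlds to ∘ is a surjective bounded morphism onto the two-world frame with •↔∘, which is not antisymmetric.
So the class is not modally definable.

Not modally definable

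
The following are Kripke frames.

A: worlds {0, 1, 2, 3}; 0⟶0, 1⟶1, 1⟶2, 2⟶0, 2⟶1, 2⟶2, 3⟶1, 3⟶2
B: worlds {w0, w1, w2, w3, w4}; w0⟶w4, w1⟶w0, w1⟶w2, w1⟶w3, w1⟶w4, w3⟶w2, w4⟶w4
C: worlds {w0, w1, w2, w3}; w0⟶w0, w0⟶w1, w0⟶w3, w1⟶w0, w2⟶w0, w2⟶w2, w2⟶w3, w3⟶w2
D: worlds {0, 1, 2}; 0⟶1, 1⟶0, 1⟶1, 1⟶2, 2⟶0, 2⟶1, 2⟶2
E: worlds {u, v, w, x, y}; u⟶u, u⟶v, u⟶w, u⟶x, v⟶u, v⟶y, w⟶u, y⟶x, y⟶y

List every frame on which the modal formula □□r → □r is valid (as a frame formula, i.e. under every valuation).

A, C, D, E

This is the axiom for density; its first-order frame correspondent is ∀x ∀y (Rxy → ∃z (Rxz ∧ Rzy)).
A: satisfies the condition.
B: fails — Rw1w0 but no z with Rw1z and Rzw0.
C: satisfies the condition.
D: satisfies the condition.
E: satisfies the condition.
Valid on: A, C, D, E.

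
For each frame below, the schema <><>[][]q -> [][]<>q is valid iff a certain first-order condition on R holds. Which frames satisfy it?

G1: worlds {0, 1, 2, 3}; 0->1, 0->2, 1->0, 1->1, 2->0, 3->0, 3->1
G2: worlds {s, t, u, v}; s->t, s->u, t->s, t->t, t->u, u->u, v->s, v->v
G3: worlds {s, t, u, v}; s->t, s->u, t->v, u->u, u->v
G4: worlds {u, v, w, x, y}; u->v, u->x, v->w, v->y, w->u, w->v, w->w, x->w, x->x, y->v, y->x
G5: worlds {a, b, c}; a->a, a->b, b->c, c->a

G4

The schema corresponds to a generalized confluence (Geach) condition: forall x forall y forall z ((x R^2 y & x R^2 z) -> exists w (y R^2 w & zRw)).
G1: fails — 1R²2, 1R²2 but no w with 2R²w and 2Rw.
G2: fails — vR²u, vR²v but no w with uR²w and vRw.
G3: fails — sR²u, sR²v but no w with uR²w and vRw.
G4: ✓.
G5: fails — aR²b, aR²b but no w with bR²w and bRw.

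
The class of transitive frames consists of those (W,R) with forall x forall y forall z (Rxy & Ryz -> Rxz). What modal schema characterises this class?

A defining formula is □q → □□q (the 4 axiom).
Suppose □q→□□q is valid. Take Rxy, Ryz and set V(q)={w : Rxw}. Then □q at x, so □□q at x, so □q at y, so q at z, i.e. Rxz.

□q → □□q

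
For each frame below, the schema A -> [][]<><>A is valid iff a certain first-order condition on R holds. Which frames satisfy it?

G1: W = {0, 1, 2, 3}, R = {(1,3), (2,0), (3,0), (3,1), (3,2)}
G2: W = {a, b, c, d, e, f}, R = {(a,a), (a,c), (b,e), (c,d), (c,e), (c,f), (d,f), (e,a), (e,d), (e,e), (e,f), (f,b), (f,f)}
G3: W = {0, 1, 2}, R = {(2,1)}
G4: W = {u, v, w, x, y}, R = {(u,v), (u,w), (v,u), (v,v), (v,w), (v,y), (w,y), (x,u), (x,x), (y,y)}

G3

This is the axiom for a generalized confluence (Geach) condition; its first-order frame correspondent is forall x forall z (x R^2 z -> exists w (x = w & z R^2 w)).
G1: fails — 1R²0 but no w with 1=w and 0R²w.
G2: fails — aR²d but no w with a=w and dR²w.
G3: ✓.
G4: fails — uR²w but no t with u=t and wR²t.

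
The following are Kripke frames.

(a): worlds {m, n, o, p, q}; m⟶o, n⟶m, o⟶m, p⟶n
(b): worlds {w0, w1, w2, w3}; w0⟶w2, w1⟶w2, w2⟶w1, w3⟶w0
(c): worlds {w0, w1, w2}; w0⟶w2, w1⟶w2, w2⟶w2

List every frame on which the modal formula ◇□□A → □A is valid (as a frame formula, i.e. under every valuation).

This is the axiom for a generalized confluence (Geach) condition; its first-order frame correspondent is ∀x ∀y ∀z ((xRy ∧ xRz) → ∃w (yR²w ∧ z = w)).
(a): fails — pRn, pRn but no w with nR²w and n=w.
(b): fails — w3Rw0, w3Rw0 but no w with w0R²w and w0=w.
(c): satisfies the condition.

(c)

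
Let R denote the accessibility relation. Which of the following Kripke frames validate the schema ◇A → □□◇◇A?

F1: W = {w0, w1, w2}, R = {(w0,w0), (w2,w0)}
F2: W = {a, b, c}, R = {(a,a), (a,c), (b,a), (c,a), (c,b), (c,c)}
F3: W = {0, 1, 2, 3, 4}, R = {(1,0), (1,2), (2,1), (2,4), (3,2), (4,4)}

F1

The schema corresponds to a generalized confluence (Geach) condition: ∀x ∀y ∀z ((xRy ∧ xR²z) → ∃w (y = w ∧ zR²w)).
F1: condition met.
F2: fails — cRb, cR²b but no w with b=w and bR²w.
F3: fails — 1R0, 1R²1 but no w with 0=w and 1R²w.
Valid on: F1.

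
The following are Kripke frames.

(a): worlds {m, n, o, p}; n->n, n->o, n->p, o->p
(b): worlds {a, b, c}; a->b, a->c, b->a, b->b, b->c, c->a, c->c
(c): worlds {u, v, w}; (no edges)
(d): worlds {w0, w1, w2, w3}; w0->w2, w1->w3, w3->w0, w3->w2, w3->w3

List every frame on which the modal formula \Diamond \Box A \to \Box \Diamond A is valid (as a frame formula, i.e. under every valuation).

Frame correspondent (Sahlqvist): \forall x \forall y \forall z (Rxy \wedge Rxz \to \exists w (Ryw \wedge Rzw)) — i.e. convergence.
(a): fails — Rnn and Rnp but n and p have no common successor.
(b): condition met.
(c): condition met.
(d): fails — Rw0w2 and Rw0w2 but w2 and w2 have no common successor.

(b), (c)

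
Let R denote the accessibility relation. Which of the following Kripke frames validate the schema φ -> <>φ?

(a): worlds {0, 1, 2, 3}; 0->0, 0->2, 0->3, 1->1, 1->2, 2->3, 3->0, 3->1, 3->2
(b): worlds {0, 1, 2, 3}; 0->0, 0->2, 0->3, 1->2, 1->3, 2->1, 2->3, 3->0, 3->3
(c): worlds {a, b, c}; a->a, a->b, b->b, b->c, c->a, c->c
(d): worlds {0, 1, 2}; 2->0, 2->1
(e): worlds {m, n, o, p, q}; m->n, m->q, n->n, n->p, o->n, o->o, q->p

(c)

This is the axiom for a generalized confluence (Geach) condition; its first-order frame correspondent is forall x exists w (x = w & xRw).
(a): fails — at 2 but no w with 2=w and 2Rw.
(b): fails — at 1 but no w with 1=w and 1Rw.
(c): ✓.
(d): fails — at 0 but no w with 0=w and 0Rw.
(e): fails — at m but no w with m=w and mRw.
Valid on: (c).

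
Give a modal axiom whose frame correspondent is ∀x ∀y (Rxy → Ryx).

This is symmetry; the standard corresponding axiom is B: s → □◇s.
Suppose s→□◇s is valid. Take Rxy and set V(s)={x}. Then s at x, so □◇s at x, so ◇s at y, so some z with Ryz has s; z=x, i.e. Ryx.

s → □◇s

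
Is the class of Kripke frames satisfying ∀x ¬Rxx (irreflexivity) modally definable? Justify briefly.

Modal frame validity is preserved under surjective bounded morphisms.
The 5-cycle (worlds w0,w1,w2,w3,w4 with w0→w1→w2→w3→w4→w0) is irreflexive, and the map sending every world to a single reflexive point • is a surjective bounded morphism (forth: every edge maps to (•,•); back: every world has a successor). So any modal formula valid on the 5-cycle is also valid on the reflexive point, which is not irreflexive.
Hence irreflexivity is not modally definable.

Not definable by any modal formula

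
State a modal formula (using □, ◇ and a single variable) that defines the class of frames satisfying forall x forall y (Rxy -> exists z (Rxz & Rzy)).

This is density; the standard corresponding axiom is C4: □□q → □q.
Suppose □□q→□q is valid. Take Rxy and set V(q)={w : xR²w}. Then □□q at x, so □q at x, so q at y, i.e. ∃z(Rxz∧Rzy).

□□q → □q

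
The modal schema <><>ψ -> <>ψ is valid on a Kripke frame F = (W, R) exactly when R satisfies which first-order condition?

Replacing ψ by ¬ψ and contraposing gives the equivalent schema □ψ → □□ψ.
Suppose □ψ→□□ψ is valid. Take Rxy, Ryz and set V(ψ)={w : Rxw}. Then □ψ at x, so □□ψ at x, so □ψ at y, so ψ at z, i.e. Rxz.

transitivity: forall x forall y forall z (Rxy & Ryz -> Rxz)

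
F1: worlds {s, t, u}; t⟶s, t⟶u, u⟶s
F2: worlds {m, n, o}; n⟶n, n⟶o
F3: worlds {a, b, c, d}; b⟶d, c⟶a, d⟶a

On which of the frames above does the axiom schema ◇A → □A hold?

F3

This is the axiom for partial functionality; its first-order frame correspondent is ∀x ∀y ∀z (Rxy ∧ Rxz → y = z).
F1: fails — t sees both s and u.
F2: fails — n sees both n and o.
F3: condition met.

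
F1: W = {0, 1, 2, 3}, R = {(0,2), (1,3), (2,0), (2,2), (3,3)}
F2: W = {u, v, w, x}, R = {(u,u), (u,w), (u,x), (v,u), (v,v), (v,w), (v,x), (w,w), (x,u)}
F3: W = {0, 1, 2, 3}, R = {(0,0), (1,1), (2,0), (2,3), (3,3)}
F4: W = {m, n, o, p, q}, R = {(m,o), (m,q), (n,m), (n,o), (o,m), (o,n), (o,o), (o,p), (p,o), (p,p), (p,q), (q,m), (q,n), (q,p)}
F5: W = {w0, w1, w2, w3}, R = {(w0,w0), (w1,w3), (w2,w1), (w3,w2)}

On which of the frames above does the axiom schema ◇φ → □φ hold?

F5

This is the axiom for partial functionality; its first-order frame correspondent is ∀x ∀y ∀z (Rxy ∧ Rxz → y = z).
F1: fails — 2 sees both 0 and 2.
F2: fails — u sees both u and w.
F3: fails — 2 sees both 0 and 3.
F4: fails — m sees both o and q.
F5: satisfies the condition.
Valid on: F5.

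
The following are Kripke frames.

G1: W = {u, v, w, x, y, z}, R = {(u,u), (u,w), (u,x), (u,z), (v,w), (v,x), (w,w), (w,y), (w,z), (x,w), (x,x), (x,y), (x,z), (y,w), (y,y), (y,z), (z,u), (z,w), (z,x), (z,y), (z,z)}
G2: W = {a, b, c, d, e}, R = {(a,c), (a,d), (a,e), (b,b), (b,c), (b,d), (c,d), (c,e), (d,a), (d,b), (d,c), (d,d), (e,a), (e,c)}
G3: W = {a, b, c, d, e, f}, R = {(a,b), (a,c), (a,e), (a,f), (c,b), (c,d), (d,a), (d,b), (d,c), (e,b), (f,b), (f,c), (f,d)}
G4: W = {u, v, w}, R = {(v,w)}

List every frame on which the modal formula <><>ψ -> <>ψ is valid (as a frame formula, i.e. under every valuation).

G4

This is the axiom for a generalized confluence (Geach) condition; its first-order frame correspondent is forall x forall y (x R^2 y -> exists w (y = w & xRw)).
G1: fails — uR²y but no t with y=t and uRt.
G2: fails — aR²a but no w with a=w and aRw.
G3: fails — aR²d but no w with d=w and aRw.
G4: condition met.
Valid on: G4.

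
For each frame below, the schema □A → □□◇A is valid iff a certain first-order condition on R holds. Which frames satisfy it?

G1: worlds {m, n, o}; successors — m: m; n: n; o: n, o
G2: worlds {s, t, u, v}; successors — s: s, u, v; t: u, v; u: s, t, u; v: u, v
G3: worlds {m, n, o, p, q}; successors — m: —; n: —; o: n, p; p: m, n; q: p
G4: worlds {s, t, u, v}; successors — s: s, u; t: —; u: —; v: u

G1, G2

This is the axiom for a generalized confluence (Geach) condition; its first-order frame correspondent is ∀x ∀z (xR²z → ∃w (xRw ∧ zRw)).
G1: ✓.
G2: ✓.
G3: fails — oR²m but no w with oRw and mRw.
G4: fails — sR²u but no w with sRw and uRw.
Valid on: G1, G2.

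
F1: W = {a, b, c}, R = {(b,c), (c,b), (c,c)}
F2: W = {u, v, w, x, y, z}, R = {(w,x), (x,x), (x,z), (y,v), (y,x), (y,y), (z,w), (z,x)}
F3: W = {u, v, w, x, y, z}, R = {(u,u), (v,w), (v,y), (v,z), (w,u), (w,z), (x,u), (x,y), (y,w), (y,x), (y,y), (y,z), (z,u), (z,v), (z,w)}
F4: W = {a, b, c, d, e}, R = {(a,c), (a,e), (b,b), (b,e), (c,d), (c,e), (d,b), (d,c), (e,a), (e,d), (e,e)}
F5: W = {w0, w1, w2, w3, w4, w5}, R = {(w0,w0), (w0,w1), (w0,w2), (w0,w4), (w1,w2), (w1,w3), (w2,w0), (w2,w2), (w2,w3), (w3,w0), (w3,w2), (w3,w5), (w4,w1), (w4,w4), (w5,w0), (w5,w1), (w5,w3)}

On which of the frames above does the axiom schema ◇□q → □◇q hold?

F1

Frame correspondent (Sahlqvist): ∀x ∀y ∀z (Rxy ∧ Rxz → ∃w (Ryw ∧ Rzw)) — i.e. convergence.
F1: ✓.
F2: fails — Ryx and Ryv but x and v have no common successor.
F3: fails — Rxu and Rxy but u and y have no common successor.
F4: fails — Rcd and Rce but d and e have no common successor.
F5: fails — Rw0w4 and Rw0w1 but w4 and w1 have no common successor.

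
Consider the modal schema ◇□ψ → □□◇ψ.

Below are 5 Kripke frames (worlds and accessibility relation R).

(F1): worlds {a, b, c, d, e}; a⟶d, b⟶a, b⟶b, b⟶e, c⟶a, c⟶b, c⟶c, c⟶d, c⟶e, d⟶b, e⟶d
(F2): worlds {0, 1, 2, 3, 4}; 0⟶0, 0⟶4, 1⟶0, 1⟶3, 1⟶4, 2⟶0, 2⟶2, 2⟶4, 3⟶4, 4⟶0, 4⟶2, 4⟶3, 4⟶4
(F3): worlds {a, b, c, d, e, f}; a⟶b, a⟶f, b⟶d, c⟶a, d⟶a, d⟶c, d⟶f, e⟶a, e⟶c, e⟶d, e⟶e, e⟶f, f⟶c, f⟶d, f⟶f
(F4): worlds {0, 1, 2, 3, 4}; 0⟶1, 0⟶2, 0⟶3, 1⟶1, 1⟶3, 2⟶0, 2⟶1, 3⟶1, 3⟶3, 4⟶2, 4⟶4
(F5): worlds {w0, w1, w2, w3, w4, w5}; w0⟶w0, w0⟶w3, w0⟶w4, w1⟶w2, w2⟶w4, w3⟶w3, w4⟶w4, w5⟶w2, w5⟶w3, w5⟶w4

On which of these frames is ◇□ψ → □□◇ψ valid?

Frame correspondent (Sahlqvist): ∀x ∀y ∀z ((xRy ∧ xR²z) → ∃w (yRw ∧ zRw)) — i.e. a generalized confluence (Geach) condition.
(F1): fails — bRa, bR²b but no w with aRw and bRw.
(F2): ✓.
(F3): fails — aRb, aR²c but no w with bRw and cRw.
(F4): fails — 4R2, 4R²4 but no w with 2Rw and 4Rw.
(F5): fails — w0Rw3, w0R²w4 but no w with w3Rw and w4Rw.
Valid on: (F2).

(F2)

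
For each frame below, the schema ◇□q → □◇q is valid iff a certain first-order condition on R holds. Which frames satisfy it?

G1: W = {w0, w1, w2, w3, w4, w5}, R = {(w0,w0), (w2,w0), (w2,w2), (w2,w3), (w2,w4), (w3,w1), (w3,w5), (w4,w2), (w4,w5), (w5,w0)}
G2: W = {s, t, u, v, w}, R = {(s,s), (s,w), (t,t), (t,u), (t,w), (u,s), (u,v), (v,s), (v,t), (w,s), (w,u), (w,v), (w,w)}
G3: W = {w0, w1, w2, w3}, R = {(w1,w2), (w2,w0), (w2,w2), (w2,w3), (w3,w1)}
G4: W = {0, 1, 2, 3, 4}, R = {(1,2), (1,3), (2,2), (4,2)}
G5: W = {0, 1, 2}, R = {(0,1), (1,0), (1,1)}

Frame correspondent (Sahlqvist): ∀x ∀y ∀z (Rxy ∧ Rxz → ∃w (Ryw ∧ Rzw)) — i.e. convergence.
G1: fails — Rw2w4 and Rw2w0 but w4 and w0 have no common successor.
G2: fails — Rtt and Rtu but t and u have no common successor.
G3: fails — Rw2w2 and Rw2w0 but w2 and w0 have no common successor.
G4: fails — R12 and R13 but 2 and 3 have no common successor.
G5: condition met.

G5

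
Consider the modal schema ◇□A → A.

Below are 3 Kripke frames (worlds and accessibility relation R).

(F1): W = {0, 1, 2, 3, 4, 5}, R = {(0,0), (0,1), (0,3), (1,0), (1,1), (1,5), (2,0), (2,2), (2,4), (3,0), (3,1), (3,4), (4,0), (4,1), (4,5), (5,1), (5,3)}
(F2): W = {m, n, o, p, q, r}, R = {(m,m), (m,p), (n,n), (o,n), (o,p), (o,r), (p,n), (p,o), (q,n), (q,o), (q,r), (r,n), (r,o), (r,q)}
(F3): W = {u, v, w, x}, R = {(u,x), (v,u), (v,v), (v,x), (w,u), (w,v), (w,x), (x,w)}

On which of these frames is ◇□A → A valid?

none

The schema corresponds to symmetry: ∀x ∀y (Rxy → Ryx).
(F1): fails — R34 but not R43.
(F2): fails — Ron but not Rno.
(F3): fails — Rwu but not Ruw.
Valid on no frame.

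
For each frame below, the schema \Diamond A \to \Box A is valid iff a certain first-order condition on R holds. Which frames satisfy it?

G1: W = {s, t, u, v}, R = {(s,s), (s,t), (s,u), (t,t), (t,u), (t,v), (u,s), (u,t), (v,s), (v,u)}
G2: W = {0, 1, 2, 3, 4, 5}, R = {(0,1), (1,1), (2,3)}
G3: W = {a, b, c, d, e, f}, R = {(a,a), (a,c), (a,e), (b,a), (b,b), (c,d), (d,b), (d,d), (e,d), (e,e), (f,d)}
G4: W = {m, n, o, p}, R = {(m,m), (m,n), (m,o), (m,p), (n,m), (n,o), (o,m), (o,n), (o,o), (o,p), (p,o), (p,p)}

G2

The schema corresponds to partial functionality: \forall x \forall y \forall z (Rxy \wedge Rxz \to y = z).
G1: fails — s sees both s and t.
G2: satisfies the condition.
G3: fails — a sees both a and c.
G4: fails — m sees both m and n.
Valid on: G2.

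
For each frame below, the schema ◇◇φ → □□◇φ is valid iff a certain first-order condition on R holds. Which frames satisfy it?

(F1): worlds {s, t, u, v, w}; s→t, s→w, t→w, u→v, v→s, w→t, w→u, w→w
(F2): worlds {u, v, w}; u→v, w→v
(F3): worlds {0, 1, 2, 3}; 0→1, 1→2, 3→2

This is the axiom for a generalized confluence (Geach) condition; its first-order frame correspondent is ∀x ∀y ∀z ((xR²y ∧ xR²z) → ∃w (y = w ∧ zRw)).
(F1): fails — sR²t, sR²t but no w* with t=w* and tRw*.
(F2): satisfies the condition.
(F3): fails — 0R²2, 0R²2 but no w with 2=w and 2Rw.

(F2)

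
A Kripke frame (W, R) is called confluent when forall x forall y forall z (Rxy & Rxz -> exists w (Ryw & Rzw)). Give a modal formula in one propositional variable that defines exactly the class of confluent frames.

◇□r → □◇r

This is convergence; the standard corresponding axiom is .2: ◇□r → □◇r.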